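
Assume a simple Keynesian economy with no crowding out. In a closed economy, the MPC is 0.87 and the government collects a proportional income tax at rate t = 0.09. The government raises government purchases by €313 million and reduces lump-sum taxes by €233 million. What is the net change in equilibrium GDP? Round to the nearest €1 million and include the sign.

+€2,476 million

Expenditure multiplier = 1/(1 − c(1−t)) = 1/(1 − 0.87×0.91) = 1/0.2083 ≈ 4.801.
ΔG contributes k·ΔG = (+€313 million) / 0.2083 ≈ +€1,502.6 million.
ΔT of −€233 million changes first-round spending by −c·ΔT = +€202.71 million, contributing k·(−c·ΔT) = (+€202.71 million) / 0.2083 ≈ +€973.2 million.
Net ΔY = k(ΔG − c·ΔT) = (+€515.71 million) / 0.2083 ≈ +€2,476 million.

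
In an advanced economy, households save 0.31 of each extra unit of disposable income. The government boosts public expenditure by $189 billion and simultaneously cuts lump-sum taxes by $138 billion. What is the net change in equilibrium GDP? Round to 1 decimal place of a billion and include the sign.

MPC = 1 − MPS = 1 − 0.31 = 0.69.
Expenditure multiplier = 1/(1 − MPC) = 1/(1 − 0.69) = 1/0.31 ≈ 3.226.
ΔG contributes k·ΔG = (+$189 billion) / 0.31 ≈ +$609.7 billion.
ΔT of −$138 billion changes first-round spending by −c·ΔT = +$95.22 billion, contributing k·(−c·ΔT) = (+$95.22 billion) / 0.31 ≈ +$307.2 billion.
Net ΔY = k(ΔG − c·ΔT) = (+$284.22 billion) / 0.31 ≈ +$916.8 billion.

+$916.8 billion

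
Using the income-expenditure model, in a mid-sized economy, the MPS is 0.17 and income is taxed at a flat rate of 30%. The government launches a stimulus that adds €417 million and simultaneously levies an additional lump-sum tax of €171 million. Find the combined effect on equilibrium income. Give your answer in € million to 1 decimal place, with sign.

+€656.5 million

MPC = 1 − MPS = 1 − 0.17 = 0.83.
Expenditure multiplier = 1/(1 − c(1−t)) = 1/(1 − 0.83×0.7) = 1/0.419 ≈ 2.387.
ΔG contributes k·ΔG = (+€417 million) / 0.419 ≈ +€995.2 million.
ΔT of +€171 million changes first-round spending by −c·ΔT = −€141.93 million, contributing k·(−c·ΔT) = (−€141.93 million) / 0.419 ≈ −€338.7 million.
Net ΔY = k(ΔG − c·ΔT) = (+€275.07 million) / 0.419 ≈ +€656.5 million.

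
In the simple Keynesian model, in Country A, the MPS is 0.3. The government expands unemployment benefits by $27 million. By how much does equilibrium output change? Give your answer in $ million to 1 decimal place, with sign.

+$63.0 million

MPC = 1 − MPS = 1 − 0.3 = 0.7.
The transfer change shifts disposable income by +$27 million, so first-round consumption changes by c·ΔTR = 0.7 × (+$27 million) = +$18.9 million.
Expenditure multiplier = 1/(1 − MPC) = 1/(1 − 0.7) = 1/0.3 ≈ 3.333.
The transfer multiplier is c × k ≈ 2.333, so ΔY = k × (c·ΔTR) = (+$18.9 million) / 0.3 = +$63 million.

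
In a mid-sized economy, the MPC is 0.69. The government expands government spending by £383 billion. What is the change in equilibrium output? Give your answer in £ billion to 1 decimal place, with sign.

+£1,235.5 billion

Expenditure multiplier = 1/(1 − MPC) = 1/(1 − 0.69) = 1/0.31 ≈ 3.226.
ΔY = k × ΔG = (+£383 billion) / 0.31 ≈ +£1,235.5 billion.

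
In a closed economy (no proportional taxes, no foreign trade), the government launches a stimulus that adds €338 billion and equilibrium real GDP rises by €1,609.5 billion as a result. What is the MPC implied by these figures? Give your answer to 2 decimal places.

0.79

Implied spending multiplier k = ΔY/ΔG = 1,609.5/338 ≈ 4.7618.
Since k = 1/(1 − MPC), MPC = 1 − 1/k = 1 − ΔG/ΔY = 1 − 338/1,609.5 ≈ 0.79.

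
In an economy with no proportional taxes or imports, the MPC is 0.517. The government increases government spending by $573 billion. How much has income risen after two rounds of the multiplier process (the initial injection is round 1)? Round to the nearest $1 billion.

$869 billion

Round 1 adds ΔG = $573 billion; each later round is MPC = 0.517 times the previous.
After 2 rounds: 573 + 296.241 = ΔG·(1 − c^2)/(1 − c) = 573 × (1 − 0.267289)/0.483 ≈ $869 billion.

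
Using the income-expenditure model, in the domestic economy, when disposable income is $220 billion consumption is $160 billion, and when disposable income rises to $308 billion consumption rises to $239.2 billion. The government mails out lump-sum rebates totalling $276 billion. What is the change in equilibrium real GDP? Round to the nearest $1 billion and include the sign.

+$2,484 billion

MPC = ΔC/ΔYd = (239.2 − 160)/(308 − 220) = 79.2/88 = 0.9.
A lump-sum tax change of −$276 billion shifts disposable income by +$276 billion; first-round consumption changes by −c × ΔT = −0.9 × (−$276 billion) = +$248.4 billion.
Expenditure multiplier = 1/(1 − MPC) = 1/(1 − 0.9) = 1/0.1 = 10.
The tax multiplier is −c × k = −9, so ΔY = k × (−c·ΔT) = (+$248.4 billion) / 0.1 = +$2,484 billion.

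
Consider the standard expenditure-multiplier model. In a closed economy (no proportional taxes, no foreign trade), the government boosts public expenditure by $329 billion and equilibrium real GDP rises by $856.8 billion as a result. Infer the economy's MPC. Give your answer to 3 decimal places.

0.616

Implied spending multiplier k = ΔY/ΔG = 856.8/329 ≈ 2.6043.
Since k = 1/(1 − MPC), MPC = 1 − 1/k = 1 − ΔG/ΔY = 1 − 329/856.8 ≈ 0.616.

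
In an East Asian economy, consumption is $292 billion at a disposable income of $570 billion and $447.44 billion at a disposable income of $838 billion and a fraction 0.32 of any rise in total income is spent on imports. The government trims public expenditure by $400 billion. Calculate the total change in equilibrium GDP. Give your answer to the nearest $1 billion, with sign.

−$541 billion

MPC = ΔC/ΔYd = (447.44 − 292)/(838 − 570) = 155.44/268 = 0.58.
Expenditure multiplier = 1/(1 − c + m) = 1/(1 − 0.58 + 0.32) = 1/0.74 ≈ 1.351.
ΔY = k × ΔG = (−$400 billion) / 0.74 ≈ −$541 billion.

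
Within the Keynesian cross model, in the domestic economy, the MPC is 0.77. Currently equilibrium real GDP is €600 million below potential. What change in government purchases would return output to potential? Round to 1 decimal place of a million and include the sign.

Spending multiplier = 1/(1 − MPC) = 1/(1 − 0.77) = 1/0.23 ≈ 4.348.
Need ΔY = +€600 million, so ΔG = ΔY/k = (+€600 million) × 0.23 = +€138 million.
The government should increase government purchases by €138 million.

+€138.0 million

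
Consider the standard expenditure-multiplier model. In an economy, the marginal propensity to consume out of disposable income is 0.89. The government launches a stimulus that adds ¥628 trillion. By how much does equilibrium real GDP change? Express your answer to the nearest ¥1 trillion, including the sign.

Spending multiplier = 1/(1 − MPC) = 1/(1 − 0.89) = 1/0.11 ≈ 9.091.
ΔY = k × ΔG = (+¥628 trillion) / 0.11 ≈ +¥5,709 trillion.

+¥5,709 trillion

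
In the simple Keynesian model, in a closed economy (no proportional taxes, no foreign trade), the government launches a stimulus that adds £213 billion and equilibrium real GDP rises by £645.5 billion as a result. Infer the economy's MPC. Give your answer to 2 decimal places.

0.67

Implied spending multiplier k = ΔY/ΔG = 645.5/213 ≈ 3.0305.
Since k = 1/(1 − MPC), MPC = 1 − 1/k = 1 − ΔG/ΔY = 1 − 213/645.5 ≈ 0.67.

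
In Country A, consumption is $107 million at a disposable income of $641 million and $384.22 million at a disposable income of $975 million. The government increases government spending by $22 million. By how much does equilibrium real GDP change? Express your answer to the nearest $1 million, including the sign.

+$129 million

MPC = ΔC/ΔYd = (384.22 − 107)/(975 − 641) = 277.22/334 = 0.83.
Expenditure multiplier = 1/(1 − MPC) = 1/(1 − 0.83) = 1/0.17 ≈ 5.882.
ΔY = k × ΔG = (+$22 million) / 0.17 ≈ +$129 million.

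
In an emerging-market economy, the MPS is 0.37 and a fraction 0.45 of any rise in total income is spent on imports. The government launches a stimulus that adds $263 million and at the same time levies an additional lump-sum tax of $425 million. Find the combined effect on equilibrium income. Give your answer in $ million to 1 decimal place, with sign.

−$5.8 million

MPC = 1 − MPS = 1 − 0.37 = 0.63.
Expenditure multiplier = 1/(1 − c + m) = 1/(1 − 0.63 + 0.45) = 1/0.82 ≈ 1.22.
ΔG contributes k·ΔG = (+$263 million) / 0.82 ≈ +$320.7 million.
ΔT of +$425 million changes first-round spending by −c·ΔT = −$267.75 million, contributing k·(−c·ΔT) = (−$267.75 million) / 0.82 ≈ −$326.5 million.
Net ΔY = k(ΔG − c·ΔT) = (−$4.75 million) / 0.82 ≈ −$5.8 million.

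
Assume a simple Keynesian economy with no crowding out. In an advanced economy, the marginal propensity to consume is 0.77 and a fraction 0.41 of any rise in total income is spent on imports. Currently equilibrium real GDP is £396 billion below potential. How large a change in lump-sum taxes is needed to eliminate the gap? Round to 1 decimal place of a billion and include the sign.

−£329.1 billion

Spending multiplier = 1/(1 − c + m) = 1/(1 − 0.77 + 0.41) = 1/0.64 ≈ 1.563.
Tax multiplier = −c·k = −0.77/0.64 ≈ −1.203. Need ΔY = +£396 billion, so ΔT = ΔY/(−c·k) = −(+£396 billion) × 0.64 / 0.77 ≈ −£329.1 billion.
The government should cut lump-sum taxes by £329.1 billion.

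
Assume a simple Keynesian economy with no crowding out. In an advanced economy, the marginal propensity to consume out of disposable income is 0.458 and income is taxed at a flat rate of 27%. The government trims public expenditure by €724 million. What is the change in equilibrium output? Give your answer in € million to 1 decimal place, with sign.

Government-spending multiplier = 1/(1 − c(1−t)) = 1/(1 − 0.458×0.73) = 1/0.66566 ≈ 1.502.
ΔY = k × ΔG = (−€724 million) / 0.66566 ≈ −€1,087.6 million.

−€1,087.6 million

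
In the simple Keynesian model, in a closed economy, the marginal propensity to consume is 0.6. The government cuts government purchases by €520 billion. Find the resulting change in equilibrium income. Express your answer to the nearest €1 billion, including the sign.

−€1,300 billion

Government-spending multiplier = 1/(1 − MPC) = 1/(1 − 0.6) = 1/0.4 = 2.5.
ΔY = k × ΔG = (−€520 billion) / 0.4 = −€1,300 billion.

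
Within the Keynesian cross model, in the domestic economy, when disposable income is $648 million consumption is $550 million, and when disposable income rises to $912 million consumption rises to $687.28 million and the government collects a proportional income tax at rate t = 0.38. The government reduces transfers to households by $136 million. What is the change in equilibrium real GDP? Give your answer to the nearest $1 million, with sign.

MPC = ΔC/ΔYd = (687.28 − 550)/(912 − 648) = 137.28/264 = 0.52.
The transfer change shifts disposable income by −$136 million, so first-round consumption changes by c·ΔTR = 0.52 × (−$136 million) = −$70.72 million.
Expenditure multiplier = 1/(1 − c(1−t)) = 1/(1 − 0.52×0.62) = 1/0.6776 ≈ 1.476.
The transfer multiplier is c × k ≈ 0.767, so ΔY = k × (c·ΔTR) = (−$70.72 million) / 0.6776 ≈ −$104 million.

−$104 million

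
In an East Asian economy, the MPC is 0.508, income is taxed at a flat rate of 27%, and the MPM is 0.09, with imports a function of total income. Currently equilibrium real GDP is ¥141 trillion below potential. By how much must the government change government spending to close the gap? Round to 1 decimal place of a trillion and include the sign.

Spending multiplier = 1/(1 − c(1−t) + m) = 1/(1 − 0.508×0.73 + 0.09) = 1/0.71916 ≈ 1.391.
Need ΔY = +¥141 trillion, so ΔG = ΔY/k = (+¥141 trillion) × 0.71916 ≈ +¥101.4 trillion.
The government should increase government spending by ¥101.4 trillion.

+¥101.4 trillion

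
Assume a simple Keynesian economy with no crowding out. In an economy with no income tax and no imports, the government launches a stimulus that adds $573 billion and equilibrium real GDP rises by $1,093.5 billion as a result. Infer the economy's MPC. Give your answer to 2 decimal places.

0.48

Implied spending multiplier k = ΔY/ΔG = 1,093.5/573 ≈ 1.9084.
Since k = 1/(1 − MPC), MPC = 1 − 1/k = 1 − ΔG/ΔY = 1 − 573/1,093.5 ≈ 0.48.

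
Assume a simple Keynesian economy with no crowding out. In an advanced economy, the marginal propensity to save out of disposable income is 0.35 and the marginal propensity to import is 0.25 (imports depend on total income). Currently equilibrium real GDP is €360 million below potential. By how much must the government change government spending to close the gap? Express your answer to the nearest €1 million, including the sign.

+€216 million

MPC = 1 − MPS = 1 − 0.35 = 0.65.
Spending multiplier = 1/(1 − c + m) = 1/(1 − 0.65 + 0.25) = 1/0.6 ≈ 1.667.
Need ΔY = +€360 million, so ΔG = ΔY/k = (+€360 million) × 0.6 = +€216 million.
The government should increase government spending by €216 million.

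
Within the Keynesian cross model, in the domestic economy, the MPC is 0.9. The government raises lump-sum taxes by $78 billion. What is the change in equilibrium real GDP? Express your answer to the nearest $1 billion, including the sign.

A lump-sum tax change of +$78 billion shifts disposable income by −$78 billion; first-round consumption changes by −c × ΔT = −0.9 × (+$78 billion) = −$70.2 billion.
Expenditure multiplier = 1/(1 − MPC) = 1/(1 − 0.9) = 1/0.1 = 10.
The tax multiplier is −c × k = −9, so ΔY = k × (−c·ΔT) = (−$70.2 billion) / 0.1 = −$702 billion.

−$702 billion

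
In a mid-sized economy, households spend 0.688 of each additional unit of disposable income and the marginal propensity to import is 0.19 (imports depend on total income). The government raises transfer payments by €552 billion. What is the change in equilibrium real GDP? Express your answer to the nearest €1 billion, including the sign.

+€757 billion

The transfer change shifts disposable income by +€552 billion, so first-round consumption changes by c·ΔTR = 0.688 × (+€552 billion) = +€379.776 billion.
Expenditure multiplier = 1/(1 − c + m) = 1/(1 − 0.688 + 0.19) = 1/0.502 ≈ 1.992.
The transfer multiplier is c × k ≈ 1.371, so ΔY = k × (c·ΔTR) = (+€379.776 billion) / 0.502 ≈ +€757 billion.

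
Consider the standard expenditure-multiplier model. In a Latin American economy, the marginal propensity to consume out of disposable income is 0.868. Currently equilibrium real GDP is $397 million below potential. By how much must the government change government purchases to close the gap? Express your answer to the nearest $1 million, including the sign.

Spending multiplier = 1/(1 − MPC) = 1/(1 − 0.868) = 1/0.132 ≈ 7.576.
Need ΔY = +$397 million, so ΔG = ΔY/k = (+$397 million) × 0.132 ≈ +$52 million.
The government should increase government purchases by $52 million.

+$52 million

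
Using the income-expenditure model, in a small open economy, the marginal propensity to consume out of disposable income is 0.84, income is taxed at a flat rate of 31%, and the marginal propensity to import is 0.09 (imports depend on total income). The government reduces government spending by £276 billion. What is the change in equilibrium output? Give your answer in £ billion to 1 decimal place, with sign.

Spending multiplier = 1/(1 − c(1−t) + m) = 1/(1 − 0.84×0.69 + 0.09) = 1/0.5104 ≈ 1.959.
ΔY = k × ΔG = (−£276 billion) / 0.5104 ≈ −£540.8 billion.

−£540.8 billion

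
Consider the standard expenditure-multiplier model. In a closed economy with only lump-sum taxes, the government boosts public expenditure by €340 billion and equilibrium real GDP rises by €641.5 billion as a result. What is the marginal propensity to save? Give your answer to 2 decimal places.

0.53

Implied spending multiplier k = ΔY/ΔG = 641.5/340 ≈ 1.8868.
Since k = 1/(1 − MPC), MPC = 1 − 1/k = 1 − ΔG/ΔY = 1 − 340/641.5 ≈ 0.47.
MPS = 1 − MPC = 0.53.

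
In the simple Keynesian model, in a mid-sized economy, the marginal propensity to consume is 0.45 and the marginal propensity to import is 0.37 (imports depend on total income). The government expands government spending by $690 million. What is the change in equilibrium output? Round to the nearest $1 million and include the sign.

Expenditure multiplier = 1/(1 − c + m) = 1/(1 − 0.45 + 0.37) = 1/0.92 ≈ 1.087.
ΔY = k × ΔG = (+$690 million) / 0.92 = +$750 million.

+$750 million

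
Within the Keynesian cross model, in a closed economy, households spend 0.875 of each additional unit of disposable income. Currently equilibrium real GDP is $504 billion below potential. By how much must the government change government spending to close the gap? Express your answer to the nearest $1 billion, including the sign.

+$63 billion

Spending multiplier = 1/(1 − MPC) = 1/(1 − 0.875) = 1/0.125 = 8.
Need ΔY = +$504 billion, so ΔG = ΔY/k = (+$504 billion) × 0.125 = +$63 billion.
The government should increase government spending by $63 billion.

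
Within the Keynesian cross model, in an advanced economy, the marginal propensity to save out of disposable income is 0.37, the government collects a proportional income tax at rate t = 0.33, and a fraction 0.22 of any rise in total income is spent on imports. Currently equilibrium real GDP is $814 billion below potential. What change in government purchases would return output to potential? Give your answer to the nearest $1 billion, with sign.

MPC = 1 − MPS = 1 − 0.37 = 0.63.
Spending multiplier = 1/(1 − c(1−t) + m) = 1/(1 − 0.63×0.67 + 0.22) = 1/0.7979 ≈ 1.253.
Need ΔY = +$814 billion, so ΔG = ΔY/k = (+$814 billion) × 0.7979 ≈ +$649 billion.
The government should increase government purchases by $649 billion.

+$649 billion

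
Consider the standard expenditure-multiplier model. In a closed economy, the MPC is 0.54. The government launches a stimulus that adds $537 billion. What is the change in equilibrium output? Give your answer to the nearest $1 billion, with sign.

+$1,167 billion

Government-spending multiplier = 1/(1 − MPC) = 1/(1 − 0.54) = 1/0.46 ≈ 2.174.
ΔY = k × ΔG = (+$537 billion) / 0.46 ≈ +$1,167 billion.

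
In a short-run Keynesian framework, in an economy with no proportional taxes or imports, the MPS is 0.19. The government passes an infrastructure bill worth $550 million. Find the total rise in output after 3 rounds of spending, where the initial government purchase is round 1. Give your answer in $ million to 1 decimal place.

$1,356.4 million

MPC = 1 − MPS = 1 − 0.19 = 0.81.
Round 1 adds ΔG = $550 million; each later round is MPC = 0.81 times the previous.
After 3 rounds: 550 + 445.5 + 360.855 = ΔG·(1 − c^3)/(1 − c) = 550 × (1 − 0.531441)/0.19 ≈ $1,356.4 million.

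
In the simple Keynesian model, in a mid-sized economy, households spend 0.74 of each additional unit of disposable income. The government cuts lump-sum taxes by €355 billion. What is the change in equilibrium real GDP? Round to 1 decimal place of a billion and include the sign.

A lump-sum tax change of −€355 billion shifts disposable income by +€355 billion; first-round consumption changes by −c × ΔT = −0.74 × (−€355 billion) = +€262.7 billion.
Expenditure multiplier = 1/(1 − MPC) = 1/(1 − 0.74) = 1/0.26 ≈ 3.846.
The tax multiplier is −c × k ≈ −2.846, so ΔY = k × (−c·ΔT) = (+€262.7 billion) / 0.26 ≈ +€1,010.4 billion.

+€1,010.4 billion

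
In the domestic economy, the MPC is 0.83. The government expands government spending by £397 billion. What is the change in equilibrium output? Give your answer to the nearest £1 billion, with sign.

+£2,335 billion

Government-spending multiplier = 1/(1 − MPC) = 1/(1 − 0.83) = 1/0.17 ≈ 5.882.
ΔY = k × ΔG = (+£397 billion) / 0.17 ≈ +£2,335 billion.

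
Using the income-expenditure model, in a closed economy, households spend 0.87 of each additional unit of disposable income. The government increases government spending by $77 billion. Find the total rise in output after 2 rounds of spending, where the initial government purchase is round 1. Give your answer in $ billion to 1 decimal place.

$144.0 billion

Round 1 adds ΔG = $77 billion; each later round is MPC = 0.87 times the previous.
After 2 rounds: 77 + 66.99 = ΔG·(1 − c^2)/(1 − c) = 77 × (1 − 0.7569)/0.13 ≈ $144 billion.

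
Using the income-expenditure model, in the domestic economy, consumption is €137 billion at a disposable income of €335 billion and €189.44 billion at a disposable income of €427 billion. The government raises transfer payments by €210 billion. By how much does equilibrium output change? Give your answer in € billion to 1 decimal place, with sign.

MPC = ΔC/ΔYd = (189.44 − 137)/(427 − 335) = 52.44/92 = 0.57.
The transfer change shifts disposable income by +€210 billion, so first-round consumption changes by c·ΔTR = 0.57 × (+€210 billion) = +€119.7 billion.
Expenditure multiplier = 1/(1 − MPC) = 1/(1 − 0.57) = 1/0.43 ≈ 2.326.
The transfer multiplier is c × k ≈ 1.326, so ΔY = k × (c·ΔTR) = (+€119.7 billion) / 0.43 ≈ +€278.4 billion.

+€278.4 billion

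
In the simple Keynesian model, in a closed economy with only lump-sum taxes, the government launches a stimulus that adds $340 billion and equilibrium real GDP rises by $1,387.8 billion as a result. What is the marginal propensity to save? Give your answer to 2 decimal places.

Implied spending multiplier k = ΔY/ΔG = 1,387.8/340 ≈ 4.0818.
Since k = 1/(1 − MPC), MPC = 1 − 1/k = 1 − ΔG/ΔY = 1 − 340/1,387.8 ≈ 0.76.
MPS = 1 − MPC = 0.24.

0.24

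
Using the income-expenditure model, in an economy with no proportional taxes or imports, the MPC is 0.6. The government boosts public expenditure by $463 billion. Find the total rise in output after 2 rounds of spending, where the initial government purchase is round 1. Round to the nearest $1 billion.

$741 billion

Round 1 adds ΔG = $463 billion; each later round is MPC = 0.6 times the previous.
After 2 rounds: 463 + 277.8 = ΔG·(1 − c^2)/(1 − c) = 463 × (1 − 0.36)/0.4 ≈ $741 billion.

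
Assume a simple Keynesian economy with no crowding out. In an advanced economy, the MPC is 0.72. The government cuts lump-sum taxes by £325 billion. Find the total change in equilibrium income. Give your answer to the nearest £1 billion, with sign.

+£836 billion

A lump-sum tax change of −£325 billion shifts disposable income by +£325 billion; first-round consumption changes by −c × ΔT = −0.72 × (−£325 billion) = +£234 billion.
Expenditure multiplier = 1/(1 − MPC) = 1/(1 − 0.72) = 1/0.28 ≈ 3.571.
The tax multiplier is −c × k ≈ −2.571, so ΔY = k × (−c·ΔT) = (+£234 billion) / 0.28 ≈ +£836 billion.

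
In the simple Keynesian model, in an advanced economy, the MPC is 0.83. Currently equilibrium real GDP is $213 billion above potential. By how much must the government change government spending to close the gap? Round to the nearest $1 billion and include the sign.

−$36 billion

Spending multiplier = 1/(1 − MPC) = 1/(1 − 0.83) = 1/0.17 ≈ 5.882.
Need ΔY = −$213 billion, so ΔG = ΔY/k = (−$213 billion) × 0.17 ≈ −$36 billion.
The government should cut government spending by $36 billion.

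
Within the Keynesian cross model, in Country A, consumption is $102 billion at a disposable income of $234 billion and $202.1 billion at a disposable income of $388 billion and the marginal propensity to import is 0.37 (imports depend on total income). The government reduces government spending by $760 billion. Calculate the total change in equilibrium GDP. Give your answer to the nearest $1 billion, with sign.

MPC = ΔC/ΔYd = (202.1 − 102)/(388 − 234) = 100.1/154 = 0.65.
Government-spending multiplier = 1/(1 − c + m) = 1/(1 − 0.65 + 0.37) = 1/0.72 ≈ 1.389.
ΔY = k × ΔG = (−$760 billion) / 0.72 ≈ −$1,056 billion.

−$1,056 billion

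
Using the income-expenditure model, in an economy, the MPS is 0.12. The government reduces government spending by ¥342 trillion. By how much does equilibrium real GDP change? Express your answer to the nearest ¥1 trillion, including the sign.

−¥2,850 trillion

MPC = 1 − MPS = 1 − 0.12 = 0.88.
Government-spending multiplier = 1/(1 − MPC) = 1/(1 − 0.88) = 1/0.12 ≈ 8.333.
ΔY = k × ΔG = (−¥342 trillion) / 0.12 = −¥2,850 trillion.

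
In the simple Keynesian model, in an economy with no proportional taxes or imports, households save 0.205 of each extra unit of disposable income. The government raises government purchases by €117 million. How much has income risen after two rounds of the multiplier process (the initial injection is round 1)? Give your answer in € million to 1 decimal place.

MPC = 1 − MPS = 1 − 0.205 = 0.795.
Round 1 adds ΔG = €117 million; each later round is MPC = 0.795 times the previous.
After 2 rounds: 117 + 93.015 = ΔG·(1 − c^2)/(1 − c) = 117 × (1 − 0.632025)/0.205 ≈ €210 million.

€210.0 million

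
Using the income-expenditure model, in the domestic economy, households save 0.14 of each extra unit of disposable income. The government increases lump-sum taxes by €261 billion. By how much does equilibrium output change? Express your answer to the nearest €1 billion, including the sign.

−€1,603 billion

MPC = 1 − MPS = 1 − 0.14 = 0.86.
A lump-sum tax change of +€261 billion shifts disposable income by −€261 billion; first-round consumption changes by −c × ΔT = −0.86 × (+€261 billion) = −€224.46 billion.
Expenditure multiplier = 1/(1 − MPC) = 1/(1 − 0.86) = 1/0.14 ≈ 7.143.
The tax multiplier is −c × k ≈ −6.143, so ΔY = k × (−c·ΔT) = (−€224.46 billion) / 0.14 ≈ −€1,603 billion.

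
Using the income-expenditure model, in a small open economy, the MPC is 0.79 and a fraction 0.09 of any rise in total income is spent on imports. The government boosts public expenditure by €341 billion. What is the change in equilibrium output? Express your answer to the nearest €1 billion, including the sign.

+€1,137 billion

Government-spending multiplier = 1/(1 − c + m) = 1/(1 − 0.79 + 0.09) = 1/0.3 ≈ 3.333.
ΔY = k × ΔG = (+€341 billion) / 0.3 ≈ +€1,137 billion.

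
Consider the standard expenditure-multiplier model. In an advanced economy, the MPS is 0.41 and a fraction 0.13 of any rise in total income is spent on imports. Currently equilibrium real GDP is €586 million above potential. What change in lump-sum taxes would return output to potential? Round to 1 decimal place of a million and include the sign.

+€536.3 million

MPC = 1 − MPS = 1 − 0.41 = 0.59.
Spending multiplier = 1/(1 − c + m) = 1/(1 − 0.59 + 0.13) = 1/0.54 ≈ 1.852.
Tax multiplier = −c·k = −0.59/0.54 ≈ −1.093. Need ΔY = −€586 million, so ΔT = ΔY/(−c·k) = −(−€586 million) × 0.54 / 0.59 ≈ +€536.3 million.
The government should raise lump-sum taxes by €536.3 million.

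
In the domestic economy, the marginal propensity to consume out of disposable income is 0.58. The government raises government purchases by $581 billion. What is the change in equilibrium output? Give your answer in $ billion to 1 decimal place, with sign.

Government-spending multiplier = 1/(1 − MPC) = 1/(1 − 0.58) = 1/0.42 ≈ 2.381.
ΔY = k × ΔG = (+$581 billion) / 0.42 ≈ +$1,383.3 billion.

+$1,383.3 billion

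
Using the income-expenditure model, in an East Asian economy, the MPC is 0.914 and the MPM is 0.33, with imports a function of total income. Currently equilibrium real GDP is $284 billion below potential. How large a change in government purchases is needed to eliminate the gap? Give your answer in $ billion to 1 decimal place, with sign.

Spending multiplier = 1/(1 − c + m) = 1/(1 − 0.914 + 0.33) = 1/0.416 ≈ 2.404.
Need ΔY = +$284 billion, so ΔG = ΔY/k = (+$284 billion) × 0.416 ≈ +$118.1 billion.
The government should increase government purchases by $118.1 billion.

+$118.1 billion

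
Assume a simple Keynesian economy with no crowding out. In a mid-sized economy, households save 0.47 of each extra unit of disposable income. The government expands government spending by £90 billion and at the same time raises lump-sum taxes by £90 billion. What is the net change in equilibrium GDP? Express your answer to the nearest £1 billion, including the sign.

MPC = 1 − MPS = 1 − 0.47 = 0.53.
Expenditure multiplier = 1/(1 − MPC) = 1/(1 − 0.53) = 1/0.47 ≈ 2.128.
ΔG contributes k·ΔG = (+£90 billion) / 0.47 ≈ +£191.5 billion.
ΔT of +£90 billion changes first-round spending by −c·ΔT = −£47.7 billion, contributing k·(−c·ΔT) = (−£47.7 billion) / 0.47 ≈ −£101.5 billion.
With ΔG = ΔT and no other leakages, the balanced-budget multiplier is 1, so ΔY = ΔG = +£90 billion.

+£90 billion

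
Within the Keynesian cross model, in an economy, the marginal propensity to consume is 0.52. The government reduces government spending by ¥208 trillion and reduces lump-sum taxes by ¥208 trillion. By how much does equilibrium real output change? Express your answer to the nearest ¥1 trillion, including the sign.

−¥208 trillion

Expenditure multiplier = 1/(1 − MPC) = 1/(1 − 0.52) = 1/0.48 ≈ 2.083.
ΔG contributes k·ΔG = (−¥208 trillion) / 0.48 ≈ −¥433.3 trillion.
ΔT of −¥208 trillion changes first-round spending by −c·ΔT = +¥108.16 trillion, contributing k·(−c·ΔT) = (+¥108.16 trillion) / 0.48 ≈ +¥225.3 trillion.
With ΔG = ΔT and no other leakages, the balanced-budget multiplier is 1, so ΔY = ΔG = −¥208 trillion.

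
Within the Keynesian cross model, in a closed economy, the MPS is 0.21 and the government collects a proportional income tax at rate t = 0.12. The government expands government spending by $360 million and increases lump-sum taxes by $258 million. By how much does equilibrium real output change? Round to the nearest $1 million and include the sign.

+$512 million

MPC = 1 − MPS = 1 − 0.21 = 0.79.
Expenditure multiplier = 1/(1 − c(1−t)) = 1/(1 − 0.79×0.88) = 1/0.3048 ≈ 3.281.
ΔG contributes k·ΔG = (+$360 million) / 0.3048 ≈ +$1,181.1 million.
ΔT of +$258 million changes first-round spending by −c·ΔT = −$203.82 million, contributing k·(−c·ΔT) = (−$203.82 million) / 0.3048 ≈ −$668.7 million.
Net ΔY = k(ΔG − c·ΔT) = (+$156.18 million) / 0.3048 ≈ +$512 million.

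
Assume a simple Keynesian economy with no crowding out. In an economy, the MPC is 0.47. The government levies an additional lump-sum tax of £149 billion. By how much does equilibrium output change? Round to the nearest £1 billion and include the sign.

−£132 billion

A lump-sum tax change of +£149 billion shifts disposable income by −£149 billion; first-round consumption changes by −c × ΔT = −0.47 × (+£149 billion) = −£70.03 billion.
Expenditure multiplier = 1/(1 − MPC) = 1/(1 − 0.47) = 1/0.53 ≈ 1.887.
The tax multiplier is −c × k ≈ −0.887, so ΔY = k × (−c·ΔT) = (−£70.03 billion) / 0.53 ≈ −£132 billion.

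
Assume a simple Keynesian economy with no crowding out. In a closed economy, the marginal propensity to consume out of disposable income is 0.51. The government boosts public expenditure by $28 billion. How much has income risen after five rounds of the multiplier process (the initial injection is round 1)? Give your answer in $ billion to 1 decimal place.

Round 1 adds ΔG = $28 billion; each later round is MPC = 0.51 times the previous.
After 5 rounds: 28 + 14.28 + 7.2828 + 3.714228 + 1.89425628 = ΔG·(1 − c^5)/(1 − c) = 28 × (1 − 0.0345025251)/0.49 ≈ $55.2 billion.

$55.2 billion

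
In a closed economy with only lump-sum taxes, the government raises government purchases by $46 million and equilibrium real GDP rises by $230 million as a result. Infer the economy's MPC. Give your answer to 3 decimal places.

Implied spending multiplier k = ΔY/ΔG = 230/46 = 5.
Since k = 1/(1 − MPC), MPC = 1 − 1/k = 1 − ΔG/ΔY = 1 − 46/230 = 0.800.

0.800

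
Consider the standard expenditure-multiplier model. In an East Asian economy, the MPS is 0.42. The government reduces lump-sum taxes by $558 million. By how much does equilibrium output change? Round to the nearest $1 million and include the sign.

+$771 million

MPC = 1 − MPS = 1 − 0.42 = 0.58.
A lump-sum tax change of −$558 million shifts disposable income by +$558 million; first-round consumption changes by −c × ΔT = −0.58 × (−$558 million) = +$323.64 million.
Expenditure multiplier = 1/(1 − MPC) = 1/(1 − 0.58) = 1/0.42 ≈ 2.381.
The tax multiplier is −c × k ≈ −1.381, so ΔY = k × (−c·ΔT) = (+$323.64 million) / 0.42 ≈ +$771 million.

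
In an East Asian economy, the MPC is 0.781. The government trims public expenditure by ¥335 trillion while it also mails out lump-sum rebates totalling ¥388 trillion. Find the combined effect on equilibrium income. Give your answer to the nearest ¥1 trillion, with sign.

Expenditure multiplier = 1/(1 − MPC) = 1/(1 − 0.781) = 1/0.219 ≈ 4.566.
ΔG contributes k·ΔG = (−¥335 trillion) / 0.219 ≈ −¥1,529.7 trillion.
ΔT of −¥388 trillion changes first-round spending by −c·ΔT = +¥303.028 trillion, contributing k·(−c·ΔT) = (+¥303.028 trillion) / 0.219 ≈ +¥1,383.7 trillion.
Net ΔY = k(ΔG − c·ΔT) = (−¥31.972 trillion) / 0.219 ≈ −¥146 trillion.

−¥146 trillion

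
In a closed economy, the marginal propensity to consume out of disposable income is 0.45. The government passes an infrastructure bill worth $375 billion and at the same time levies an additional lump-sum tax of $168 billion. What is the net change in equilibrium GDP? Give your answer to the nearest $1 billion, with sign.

+$544 billion

Expenditure multiplier = 1/(1 − MPC) = 1/(1 − 0.45) = 1/0.55 ≈ 1.818.
ΔG contributes k·ΔG = (+$375 billion) / 0.55 ≈ +$681.8 billion.
ΔT of +$168 billion changes first-round spending by −c·ΔT = −$75.6 billion, contributing k·(−c·ΔT) = (−$75.6 billion) / 0.55 ≈ −$137.5 billion.
Net ΔY = k(ΔG − c·ΔT) = (+$299.4 billion) / 0.55 ≈ +$544 billion.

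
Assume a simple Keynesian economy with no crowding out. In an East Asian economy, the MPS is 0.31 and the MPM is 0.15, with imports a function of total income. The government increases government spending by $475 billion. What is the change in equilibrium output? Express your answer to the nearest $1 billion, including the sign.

+$1,033 billion

MPC = 1 − MPS = 1 − 0.31 = 0.69.
Spending multiplier = 1/(1 − c + m) = 1/(1 − 0.69 + 0.15) = 1/0.46 ≈ 2.174.
ΔY = k × ΔG = (+$475 billion) / 0.46 ≈ +$1,033 billion.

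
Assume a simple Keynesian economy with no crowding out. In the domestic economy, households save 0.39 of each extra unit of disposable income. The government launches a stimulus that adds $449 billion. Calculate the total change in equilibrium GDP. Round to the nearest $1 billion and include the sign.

MPC = 1 − MPS = 1 − 0.39 = 0.61.
Government-spending multiplier = 1/(1 − MPC) = 1/(1 − 0.61) = 1/0.39 ≈ 2.564.
ΔY = k × ΔG = (+$449 billion) / 0.39 ≈ +$1,151 billion.

+$1,151 billion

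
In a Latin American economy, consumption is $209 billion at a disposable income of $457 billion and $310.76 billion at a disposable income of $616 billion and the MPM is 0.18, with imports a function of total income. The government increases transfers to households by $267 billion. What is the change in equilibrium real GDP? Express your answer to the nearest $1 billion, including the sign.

MPC = ΔC/ΔYd = (310.76 − 209)/(616 − 457) = 101.76/159 = 0.64.
The transfer change shifts disposable income by +$267 billion, so first-round consumption changes by c·ΔTR = 0.64 × (+$267 billion) = +$170.88 billion.
Expenditure multiplier = 1/(1 − c + m) = 1/(1 − 0.64 + 0.18) = 1/0.54 ≈ 1.852.
The transfer multiplier is c × k ≈ 1.185, so ΔY = k × (c·ΔTR) = (+$170.88 billion) / 0.54 ≈ +$316 billion.

+$316 billion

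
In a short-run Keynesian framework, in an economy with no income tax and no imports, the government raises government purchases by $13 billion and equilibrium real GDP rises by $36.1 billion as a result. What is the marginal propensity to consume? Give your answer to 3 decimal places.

0.640

Implied spending multiplier k = ΔY/ΔG = 36.1/13 ≈ 2.7769.
Since k = 1/(1 − MPC), MPC = 1 − 1/k = 1 − ΔG/ΔY = 1 − 13/36.1 ≈ 0.640.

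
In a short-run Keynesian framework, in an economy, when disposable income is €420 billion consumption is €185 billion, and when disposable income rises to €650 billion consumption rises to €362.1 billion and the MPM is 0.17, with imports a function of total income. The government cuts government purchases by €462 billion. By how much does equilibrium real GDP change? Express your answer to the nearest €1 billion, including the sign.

−€1,155 billion

MPC = ΔC/ΔYd = (362.1 − 185)/(650 − 420) = 177.1/230 = 0.77.
Government-spending multiplier = 1/(1 − c + m) = 1/(1 − 0.77 + 0.17) = 1/0.4 = 2.5.
ΔY = k × ΔG = (−€462 billion) / 0.4 = −€1,155 billion.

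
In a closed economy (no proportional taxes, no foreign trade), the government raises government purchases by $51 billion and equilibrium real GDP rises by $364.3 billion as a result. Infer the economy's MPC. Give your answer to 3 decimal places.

0.860

Implied spending multiplier k = ΔY/ΔG = 364.3/51 ≈ 7.1431.
Since k = 1/(1 − MPC), MPC = 1 − 1/k = 1 − ΔG/ΔY = 1 − 51/364.3 ≈ 0.860.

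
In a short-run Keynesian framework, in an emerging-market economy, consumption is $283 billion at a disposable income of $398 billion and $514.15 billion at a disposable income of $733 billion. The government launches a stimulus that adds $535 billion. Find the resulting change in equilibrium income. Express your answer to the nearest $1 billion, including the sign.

+$1,726 billion

MPC = ΔC/ΔYd = (514.15 − 283)/(733 − 398) = 231.15/335 = 0.69.
Expenditure multiplier = 1/(1 − MPC) = 1/(1 − 0.69) = 1/0.31 ≈ 3.226.
ΔY = k × ΔG = (+$535 billion) / 0.31 ≈ +$1,726 billion.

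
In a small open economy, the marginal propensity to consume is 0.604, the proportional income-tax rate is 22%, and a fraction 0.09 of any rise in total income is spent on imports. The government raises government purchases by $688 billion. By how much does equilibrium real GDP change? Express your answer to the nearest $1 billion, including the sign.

+$1,112 billion

Government-spending multiplier = 1/(1 − c(1−t) + m) = 1/(1 − 0.604×0.78 + 0.09) = 1/0.61888 ≈ 1.616.
ΔY = k × ΔG = (+$688 billion) / 0.61888 ≈ +$1,112 billion.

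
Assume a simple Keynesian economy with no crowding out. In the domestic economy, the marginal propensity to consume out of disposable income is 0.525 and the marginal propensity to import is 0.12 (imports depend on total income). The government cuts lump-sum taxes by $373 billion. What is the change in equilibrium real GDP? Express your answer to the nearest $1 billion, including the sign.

A lump-sum tax change of −$373 billion shifts disposable income by +$373 billion; first-round consumption changes by −c × ΔT = −0.525 × (−$373 billion) = +$195.825 billion.
Expenditure multiplier = 1/(1 − c + m) = 1/(1 − 0.525 + 0.12) = 1/0.595 ≈ 1.681.
The tax multiplier is −c × k ≈ −0.882, so ΔY = k × (−c·ΔT) = (+$195.825 billion) / 0.595 ≈ +$329 billion.

+$329 billion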